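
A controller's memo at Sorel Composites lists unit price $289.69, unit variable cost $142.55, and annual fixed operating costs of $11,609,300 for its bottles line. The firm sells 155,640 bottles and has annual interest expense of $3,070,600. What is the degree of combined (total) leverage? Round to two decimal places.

2.79

Total contribution margin = 155,640 × $147.14 = $22,900,869.60.
Operating income = contribution − fixed costs = $22,900,869.60 − $11,609,300 = $11,291,569.60. Interest = $3,070,600.00.
DOL = $22,900,869.60 ÷ $11,291,569.60 = 2.0281; DFL = $11,291,569.60 ÷ $8,220,969.60 = 1.3735.
DCL = DOL × DFL = 2.0281 × 1.3735 = 2.7856.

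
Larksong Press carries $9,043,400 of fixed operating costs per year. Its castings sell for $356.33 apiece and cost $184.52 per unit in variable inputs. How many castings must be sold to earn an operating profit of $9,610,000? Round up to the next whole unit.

108,570 castings

Each unit contributes $356.33 − $184.52 = $171.81.
Units = (FC + target) / CM = ($9,043,400 + $9,610,000) / $171.81 = 108,569.93, so 108,570 castings.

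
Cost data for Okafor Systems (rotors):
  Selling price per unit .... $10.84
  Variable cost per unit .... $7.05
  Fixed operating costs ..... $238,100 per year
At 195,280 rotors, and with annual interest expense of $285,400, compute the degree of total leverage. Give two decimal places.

3.42

At 195,280 units, contribution = 195,280 × $3.79 = $740,111.20.
Operating income = contribution − fixed costs = $740,111.20 − $238,100 = $502,011.20. Interest = $285,400.00.
DOL = $740,111.20 ÷ $502,011.20 = 1.4743; DFL = $502,011.20 ÷ $216,611.20 = 2.3176.
Combined leverage = 1.4743 × 2.3176 = 3.4168.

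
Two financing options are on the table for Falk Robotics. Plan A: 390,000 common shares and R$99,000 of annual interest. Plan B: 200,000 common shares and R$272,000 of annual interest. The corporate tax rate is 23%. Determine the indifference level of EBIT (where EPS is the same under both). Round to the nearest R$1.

R$454,105

Set EPS_A = EPS_B: (EBIT − R$99,000)(1 − 0.23) ÷ 390,000 = (EBIT − R$272,000)(1 − 0.23) ÷ 200,000.
Cancelling (1 − t) and cross-multiplying: 200,000·(EBIT − 99,000) = 390,000·(EBIT − 272,000).
EBIT × (390,000 − 200,000) = 272,000 × 390,000 − 99,000 × 200,000 = 86,280,000,000, so EBIT = 86,280,000,000 ÷ 190,000 = 454,105.26.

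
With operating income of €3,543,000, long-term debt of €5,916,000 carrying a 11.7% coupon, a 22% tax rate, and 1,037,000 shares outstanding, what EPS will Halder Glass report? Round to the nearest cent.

€2.14

Pre-tax income = €3,543,000 − €692,172.00 = €2,850,828.00.
Net income = €2,850,828.00 × (1 − 0.22) = €2,223,645.84.
Per share: €2,223,645.84 / 1,037,000 shares = €2.14.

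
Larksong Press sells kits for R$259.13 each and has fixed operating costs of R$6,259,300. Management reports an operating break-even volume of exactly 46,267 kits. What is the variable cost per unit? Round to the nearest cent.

At break-even, FC = Q × (P − VC), so P − VC = R$6,259,300 ÷ 46,267 = R$135.2865.
Hence VC = price − CM = R$259.13 − R$135.2865 = R$123.84.

R$123.84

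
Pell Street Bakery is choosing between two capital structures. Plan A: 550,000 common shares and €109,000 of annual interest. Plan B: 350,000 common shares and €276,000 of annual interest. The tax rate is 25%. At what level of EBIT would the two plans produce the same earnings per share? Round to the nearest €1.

At indifference, (EBIT − 109,000)(1 − t)/550,000 = (EBIT − 276,000)(1 − t)/350,000.
The (1 − t) factor cancels: (EBIT − 109,000) × 350,000 = (EBIT − 276,000) × 550,000.
EBIT × (550,000 − 350,000) = 276,000 × 550,000 − 109,000 × 350,000 = 113,650,000,000, so EBIT = 113,650,000,000 ÷ 200,000 = 568,250.00.

€568,250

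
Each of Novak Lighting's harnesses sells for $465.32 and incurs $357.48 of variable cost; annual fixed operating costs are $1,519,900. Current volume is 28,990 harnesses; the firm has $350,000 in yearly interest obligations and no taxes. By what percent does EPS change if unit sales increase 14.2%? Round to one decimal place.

Contribution at this volume is 28,990 × $107.84 = $3,126,281.60.
Operating income = contribution − fixed costs = $3,126,281.60 − $1,519,900 = $1,606,381.60.
Interest = $350,000.00, so EBIT − I = $1,256,381.60.
DCL = total CM / (EBIT − I) = $3,126,281.60 / $1,256,381.60 = 2.4883.
EPS therefore changes by 2.4883 × (+14.2%) = +35.3%.

+35.3%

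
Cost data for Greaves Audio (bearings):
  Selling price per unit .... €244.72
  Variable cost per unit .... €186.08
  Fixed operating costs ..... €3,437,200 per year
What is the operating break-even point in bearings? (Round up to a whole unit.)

58,616 bearings

Contribution margin per unit = €244.72 − €186.08 = €58.64.
Break-even Q = €3,437,200 / €58.64 = 58,615.28 → 58,616 bearings.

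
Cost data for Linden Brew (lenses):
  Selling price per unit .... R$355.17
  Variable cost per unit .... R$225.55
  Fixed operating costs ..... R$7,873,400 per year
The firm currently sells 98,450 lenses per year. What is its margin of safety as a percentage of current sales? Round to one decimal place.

Unit CM = price − variable cost = R$355.17 − R$225.55 = R$129.62. Break-even units = R$7,873,400 ÷ R$129.62 = 60,742.17; break-even revenue = 60,742.17 × R$355.17 = R$21,573,796.31.
Actual sales revenue = 98,450 × R$355.17 = R$34,966,486.50.
Margin of safety = (R$34,966,486.50 − R$21,573,796.31) ÷ R$34,966,486.50 = 38.3%.

38.3%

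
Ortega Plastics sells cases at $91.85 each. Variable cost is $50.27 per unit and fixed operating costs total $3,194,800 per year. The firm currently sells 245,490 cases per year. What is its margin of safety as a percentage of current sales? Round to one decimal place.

68.7%

Unit CM = price − variable cost = $91.85 − $50.27 = $41.58. Break-even units = $3,194,800 ÷ $41.58 = 76,835.02; break-even revenue = 76,835.02 × $91.85 = $7,057,296.30.
Actual sales revenue = 245,490 × $91.85 = $22,548,256.50.
Margin of safety = ($22,548,256.50 − $7,057,296.30) ÷ $22,548,256.50 = 68.7%.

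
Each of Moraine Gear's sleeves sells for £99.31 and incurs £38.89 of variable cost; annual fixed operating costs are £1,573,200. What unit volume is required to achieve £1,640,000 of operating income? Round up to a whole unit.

Unit CM = price − variable cost = £99.31 − £38.89 = £60.42.
Need Q such that Q × £60.42 − £1,573,200 = £1,640,000, i.e. Q = £3,213,200 / £60.42 = 53,181.07 → 53,182.

53,182 sleeves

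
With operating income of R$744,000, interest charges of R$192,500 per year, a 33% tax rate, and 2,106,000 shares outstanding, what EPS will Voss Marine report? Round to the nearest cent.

Pre-tax income = R$744,000 − R$192,500.00 = R$551,500.00.
After tax at 33%: net income = R$551,500.00 × 0.67 = R$369,505.00.
Per share: R$369,505.00 / 2,106,000 shares = R$0.18.

R$0.18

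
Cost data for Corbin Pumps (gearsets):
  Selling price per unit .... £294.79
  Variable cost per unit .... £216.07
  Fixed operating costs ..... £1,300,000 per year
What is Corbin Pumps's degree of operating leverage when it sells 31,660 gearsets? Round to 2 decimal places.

Contribution at this volume is 31,660 × £78.72 = £2,492,275.20.
Subtracting fixed costs: EBIT = £2,492,275.20 − £1,300,000 = £1,192,275.20.
So DOL = total CM / EBIT = £2,492,275.20 / £1,192,275.20 = 2.0904.

2.09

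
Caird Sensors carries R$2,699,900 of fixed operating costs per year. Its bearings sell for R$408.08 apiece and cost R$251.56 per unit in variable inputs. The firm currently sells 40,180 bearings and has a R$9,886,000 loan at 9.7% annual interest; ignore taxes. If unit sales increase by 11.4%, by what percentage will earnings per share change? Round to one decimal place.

+27.3%

Contribution at this volume is 40,180 × R$156.52 = R$6,288,973.60.
Operating income = contribution − fixed costs = R$6,288,973.60 − R$2,699,900 = R$3,589,073.60.
Interest = R$958,942.00, so EBIT − I = R$2,630,131.60.
Degree of combined leverage = contribution ÷ (EBIT − I) = R$6,288,973.60 ÷ R$2,630,131.60 = 2.3911.
%ΔEPS = DCL × %ΔSales = 2.3911 × +11.4% = +27.3%.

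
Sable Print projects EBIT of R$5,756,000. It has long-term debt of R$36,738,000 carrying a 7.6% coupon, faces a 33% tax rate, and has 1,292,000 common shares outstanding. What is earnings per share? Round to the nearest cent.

Pre-tax income = R$5,756,000 − R$2,792,088.00 = R$2,963,912.00.
After tax at 33%: net income = R$2,963,912.00 × 0.67 = R$1,985,821.04.
EPS = R$1,985,821.04 ÷ 1,292,000 = R$1.54.

R$1.54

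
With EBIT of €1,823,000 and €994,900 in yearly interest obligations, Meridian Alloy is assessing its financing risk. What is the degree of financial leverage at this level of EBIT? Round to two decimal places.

2.20

Interest = €994,900.00.
Degree of financial leverage = EBIT / (EBIT − interest) = €1,823,000 / €828,100.00 = 2.2014.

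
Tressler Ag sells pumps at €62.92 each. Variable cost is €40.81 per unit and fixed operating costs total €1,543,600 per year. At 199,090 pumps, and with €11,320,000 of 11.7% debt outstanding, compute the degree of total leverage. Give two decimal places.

2.87

Total contribution margin = 199,090 × €22.11 = €4,401,879.90.
Operating income = contribution − fixed costs = €4,401,879.90 − €1,543,600 = €2,858,279.90. Interest = €1,324,440.00, so EBIT − I = €1,533,839.90.
DCL = contribution ÷ (EBIT − I) = €4,401,879.90 ÷ €1,533,839.90 = 2.8698.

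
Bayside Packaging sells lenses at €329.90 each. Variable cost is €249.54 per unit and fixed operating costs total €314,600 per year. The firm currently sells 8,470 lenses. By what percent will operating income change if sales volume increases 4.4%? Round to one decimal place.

Total contribution margin = 8,470 × €80.36 = €680,649.20.
Operating income = contribution − fixed costs = €680,649.20 − €314,600 = €366,049.20.
Degree of operating leverage = €680,649.20 / €366,049.20 = 1.8594.
So EBIT moves 1.8594 × (+4.4%) = +8.2%.

+8.2%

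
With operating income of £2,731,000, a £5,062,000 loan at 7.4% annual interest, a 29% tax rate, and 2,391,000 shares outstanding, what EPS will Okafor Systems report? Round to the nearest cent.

Interest = £374,588.00, so EBT = £2,731,000 − £374,588.00 = £2,356,412.00.
Net income = £2,356,412.00 × (1 − 0.29) = £1,673,052.52.
Per share: £1,673,052.52 / 2,391,000 shares = £0.70.

£0.70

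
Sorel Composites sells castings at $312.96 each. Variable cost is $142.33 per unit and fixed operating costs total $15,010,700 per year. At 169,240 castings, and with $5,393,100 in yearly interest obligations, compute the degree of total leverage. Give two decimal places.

Contribution at this volume is 169,240 × $170.63 = $28,877,421.20.
Operating income = contribution − fixed costs = $28,877,421.20 − $15,010,700 = $13,866,721.20. Interest = $5,393,100.00.
DOL = $28,877,421.20 ÷ $13,866,721.20 = 2.0825; DFL = $13,866,721.20 ÷ $8,473,621.20 = 1.6365.
DCL = DOL × DFL = 2.0825 × 1.6365 = 3.4080.

3.41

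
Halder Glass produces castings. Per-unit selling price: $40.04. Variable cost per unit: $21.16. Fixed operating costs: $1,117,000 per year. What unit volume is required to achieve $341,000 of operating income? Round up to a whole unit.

Unit CM = price − variable cost = $40.04 − $21.16 = $18.88.
Units = (FC + target) / CM = ($1,117,000 + $341,000) / $18.88 = 77,224.58, so 77,225 castings.

77,225 castings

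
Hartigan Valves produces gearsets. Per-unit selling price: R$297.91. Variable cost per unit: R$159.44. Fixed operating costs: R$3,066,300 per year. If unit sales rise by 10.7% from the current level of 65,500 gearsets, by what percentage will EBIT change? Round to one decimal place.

Contribution at this volume is 65,500 × R$138.47 = R$9,069,785.00.
Operating income = contribution − fixed costs = R$9,069,785.00 − R$3,066,300 = R$6,003,485.00.
Degree of operating leverage = R$9,069,785.00 / R$6,003,485.00 = 1.5108.
Operating income changes by 1.5108 × +10.7% = +16.2%.

+16.2%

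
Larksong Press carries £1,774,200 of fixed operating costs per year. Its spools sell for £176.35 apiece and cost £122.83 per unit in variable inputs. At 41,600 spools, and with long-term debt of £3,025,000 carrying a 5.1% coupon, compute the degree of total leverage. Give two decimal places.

Contribution at this volume is 41,600 × £53.52 = £2,226,432.00.
EBIT = £2,226,432.00 − £1,774,200 = £452,232.00. Interest = £154,275.00.
DOL = £2,226,432.00 ÷ £452,232.00 = 4.9232; DFL = £452,232.00 ÷ £297,957.00 = 1.5178.
DCL = DOL × DFL = 4.9232 × 1.5178 = 7.4724.

7.47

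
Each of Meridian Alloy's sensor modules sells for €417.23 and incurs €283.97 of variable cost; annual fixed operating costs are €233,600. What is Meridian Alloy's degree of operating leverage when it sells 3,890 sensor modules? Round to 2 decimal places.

1.82

At 3,890 units, contribution = 3,890 × €133.26 = €518,381.40.
Operating income = contribution − fixed costs = €518,381.40 − €233,600 = €284,781.40.
Degree of operating leverage = €518,381.40 / €284,781.40 = 1.8203.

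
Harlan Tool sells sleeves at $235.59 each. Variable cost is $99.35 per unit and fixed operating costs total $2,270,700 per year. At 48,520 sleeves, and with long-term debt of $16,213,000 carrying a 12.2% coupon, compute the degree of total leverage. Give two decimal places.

2.80

Total contribution margin = 48,520 × $136.24 = $6,610,364.80.
Operating income = contribution − fixed costs = $6,610,364.80 − $2,270,700 = $4,339,664.80. Interest = $1,977,986.00.
DOL = $6,610,364.80 ÷ $4,339,664.80 = 1.5232; DFL = $4,339,664.80 ÷ $2,361,678.80 = 1.8375.
Combined leverage = 1.5232 × 1.8375 = 2.7989.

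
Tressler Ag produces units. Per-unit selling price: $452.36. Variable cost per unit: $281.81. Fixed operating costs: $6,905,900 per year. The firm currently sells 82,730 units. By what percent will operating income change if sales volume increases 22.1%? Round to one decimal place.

+43.3%

At 82,730 units, contribution = 82,730 × $170.55 = $14,109,601.50.
Subtracting fixed costs: EBIT = $14,109,601.50 − $6,905,900 = $7,203,701.50.
DOL = contribution ÷ EBIT = $14,109,601.50 ÷ $7,203,701.50 = 1.9587.
Operating income changes by 1.9587 × +22.1% = +43.3%.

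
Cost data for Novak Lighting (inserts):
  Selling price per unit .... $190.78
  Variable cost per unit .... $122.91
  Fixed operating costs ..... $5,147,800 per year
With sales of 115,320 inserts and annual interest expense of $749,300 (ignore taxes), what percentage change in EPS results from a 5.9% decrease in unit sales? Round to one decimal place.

Contribution at this volume is 115,320 × $67.87 = $7,826,768.40.
Operating income = contribution − fixed costs = $7,826,768.40 − $5,147,800 = $2,678,968.40.
After interest of $749,300.00, pre-tax earnings = $1,929,668.40.
DCL = total CM / (EBIT − I) = $7,826,768.40 / $1,929,668.40 = 4.0560.
%ΔEPS = DCL × %ΔSales = 4.0560 × -5.9% = -23.9%.

-23.9%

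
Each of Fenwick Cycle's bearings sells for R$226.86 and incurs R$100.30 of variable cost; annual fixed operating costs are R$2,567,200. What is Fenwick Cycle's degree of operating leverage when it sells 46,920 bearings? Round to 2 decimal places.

Contribution at this volume is 46,920 × R$126.56 = R$5,938,195.20.
Subtracting fixed costs: EBIT = R$5,938,195.20 − R$2,567,200 = R$3,370,995.20.
So DOL = total CM / EBIT = R$5,938,195.20 / R$3,370,995.20 = 1.7616.

1.76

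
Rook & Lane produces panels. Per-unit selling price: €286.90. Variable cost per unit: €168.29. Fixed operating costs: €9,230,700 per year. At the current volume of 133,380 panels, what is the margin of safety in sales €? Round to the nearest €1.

Unit CM = price − variable cost = €286.90 − €168.29 = €118.61. Break-even units = €9,230,700 ÷ €118.61 = 77,823.96; break-even revenue = 77,823.96 × €286.90 = €22,327,694.38.
Actual sales revenue = 133,380 × €286.90 = €38,266,722.00.
Margin of safety = €38,266,722.00 − €22,327,694.38 = €15,939,028.

€15,939,028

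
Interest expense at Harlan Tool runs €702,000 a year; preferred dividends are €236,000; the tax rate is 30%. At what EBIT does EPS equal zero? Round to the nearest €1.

Grossing the preferred dividend up to pre-tax terms: €236,000 / (1 − 0.30) = €337,142.86.
EPS = 0 when EBIT covers interest plus the pre-tax preferred burden: €702,000 + €337,142.86 = €1,039,142.86.

€1,039,143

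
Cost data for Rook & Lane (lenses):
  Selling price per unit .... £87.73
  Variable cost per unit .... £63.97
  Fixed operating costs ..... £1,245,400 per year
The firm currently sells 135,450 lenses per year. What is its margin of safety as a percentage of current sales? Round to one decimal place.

61.3%

Contribution margin per unit = £87.73 − £63.97 = £23.76. Break-even units = £1,245,400 ÷ £23.76 = 52,415.82; break-even revenue = 52,415.82 × £87.73 = £4,598,440.32.
Current sales = 135,450 × £87.73 = £11,883,028.50.
Margin of safety = (£11,883,028.50 − £4,598,440.32) ÷ £11,883,028.50 = 61.3%.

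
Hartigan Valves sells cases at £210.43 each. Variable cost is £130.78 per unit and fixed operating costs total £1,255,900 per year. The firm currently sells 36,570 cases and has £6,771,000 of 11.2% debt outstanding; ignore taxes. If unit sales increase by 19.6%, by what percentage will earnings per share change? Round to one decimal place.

Contribution at this volume is 36,570 × £79.65 = £2,912,800.50.
Subtracting fixed costs: EBIT = £2,912,800.50 − £1,255,900 = £1,656,900.50.
After interest of £758,352.00, pre-tax earnings = £898,548.50.
Degree of combined leverage = contribution ÷ (EBIT − I) = £2,912,800.50 ÷ £898,548.50 = 3.2417.
EPS therefore changes by 3.2417 × (+19.6%) = +63.5%.

+63.5%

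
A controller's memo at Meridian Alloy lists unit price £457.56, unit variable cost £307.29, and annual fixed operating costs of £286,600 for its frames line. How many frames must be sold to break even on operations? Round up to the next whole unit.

Each unit contributes £457.56 − £307.29 = £150.27.
Break-even Q = £286,600 / £150.27 = 1,907.23 → 1,908 frames.

1,908 frames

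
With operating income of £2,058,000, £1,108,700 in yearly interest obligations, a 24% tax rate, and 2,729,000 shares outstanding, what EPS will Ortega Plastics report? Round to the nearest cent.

Interest = £1,108,700.00, so EBT = £2,058,000 − £1,108,700.00 = £949,300.00.
Net income = £949,300.00 × (1 − 0.24) = £721,468.00.
EPS = £721,468.00 ÷ 2,729,000 = £0.26.

£0.26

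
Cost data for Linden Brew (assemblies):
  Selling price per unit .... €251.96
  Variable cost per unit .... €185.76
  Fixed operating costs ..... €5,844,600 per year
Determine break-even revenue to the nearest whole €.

€22,244,795

CM per unit = €251.96 − €185.76 = €66.20; CM ratio = €66.20 / €251.96 = 0.2627.
Break-even sales = FC ÷ CM ratio = €5,844,600 × €251.96 / €66.20 = €22,244,795.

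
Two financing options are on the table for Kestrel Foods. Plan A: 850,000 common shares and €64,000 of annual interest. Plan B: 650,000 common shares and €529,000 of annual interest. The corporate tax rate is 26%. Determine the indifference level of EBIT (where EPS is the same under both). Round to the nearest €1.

At indifference, (EBIT − 64,000)(1 − t)/850,000 = (EBIT − 529,000)(1 − t)/650,000.
The (1 − t) factor cancels: (EBIT − 64,000) × 650,000 = (EBIT − 529,000) × 850,000.
Solving, EBIT = (529,000·850,000 − 64,000·650,000) / (850,000 − 650,000) = 408,050,000,000 / 200,000 = 2,040,250.00.

€2,040,250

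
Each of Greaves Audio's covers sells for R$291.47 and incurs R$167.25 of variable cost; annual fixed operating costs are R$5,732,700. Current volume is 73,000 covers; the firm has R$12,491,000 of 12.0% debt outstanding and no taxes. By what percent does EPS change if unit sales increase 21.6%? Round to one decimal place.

At 73,000 units, contribution = 73,000 × R$124.22 = R$9,068,060.00.
EBIT = R$9,068,060.00 − R$5,732,700 = R$3,335,360.00.
Interest = R$1,498,920.00, so EBIT − I = R$1,836,440.00.
Degree of combined leverage = contribution ÷ (EBIT − I) = R$9,068,060.00 ÷ R$1,836,440.00 = 4.9378.
%ΔEPS = DCL × %ΔSales = 4.9378 × +21.6% = +106.7%.

+106.7%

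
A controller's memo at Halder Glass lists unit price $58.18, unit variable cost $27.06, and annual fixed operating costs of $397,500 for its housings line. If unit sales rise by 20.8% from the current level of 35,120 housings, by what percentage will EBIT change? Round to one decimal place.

Total contribution margin = 35,120 × $31.12 = $1,092,934.40.
Subtracting fixed costs: EBIT = $1,092,934.40 − $397,500 = $695,434.40.
DOL = contribution ÷ EBIT = $1,092,934.40 ÷ $695,434.40 = 1.5716.
So EBIT moves 1.5716 × (+20.8%) = +32.7%.

+32.7%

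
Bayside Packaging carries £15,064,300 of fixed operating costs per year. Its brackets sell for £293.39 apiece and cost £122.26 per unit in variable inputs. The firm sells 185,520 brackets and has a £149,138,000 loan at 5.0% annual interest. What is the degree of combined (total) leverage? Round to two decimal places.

3.44

Contribution at this volume is 185,520 × £171.13 = £31,748,037.60.
EBIT = £31,748,037.60 − £15,064,300 = £16,683,737.60. Interest = £7,456,900.00.
DOL = £31,748,037.60 ÷ £16,683,737.60 = 1.9029; DFL = £16,683,737.60 ÷ £9,226,837.60 = 1.8082.
Combined leverage = 1.9029 × 1.8082 = 3.4408.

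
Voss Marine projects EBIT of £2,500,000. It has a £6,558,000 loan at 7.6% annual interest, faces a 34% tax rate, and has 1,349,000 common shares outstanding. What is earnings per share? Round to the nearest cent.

£0.98

Interest = £498,408.00, so EBT = £2,500,000 − £498,408.00 = £2,001,592.00.
After tax at 34%: net income = £2,001,592.00 × 0.66 = £1,321,050.72.
EPS = £1,321,050.72 ÷ 1,349,000 = £0.98.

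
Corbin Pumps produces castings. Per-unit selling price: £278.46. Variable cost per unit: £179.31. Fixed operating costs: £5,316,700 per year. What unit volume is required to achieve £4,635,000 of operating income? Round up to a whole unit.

Unit CM = price − variable cost = £278.46 − £179.31 = £99.15.
Units = (FC + target) / CM = (£5,316,700 + £4,635,000) / £99.15 = 100,370.15, so 100,371 castings.

100,371 castings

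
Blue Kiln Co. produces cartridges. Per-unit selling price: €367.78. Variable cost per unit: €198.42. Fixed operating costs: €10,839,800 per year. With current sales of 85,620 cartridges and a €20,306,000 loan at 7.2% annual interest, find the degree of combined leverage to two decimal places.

At 85,620 units, contribution = 85,620 × €169.36 = €14,500,603.20.
EBIT = €14,500,603.20 − €10,839,800 = €3,660,803.20. Interest = €1,462,032.00.
DOL = €14,500,603.20 ÷ €3,660,803.20 = 3.9610; DFL = €3,660,803.20 ÷ €2,198,771.20 = 1.6649.
DCL = DOL × DFL = 3.9610 × 1.6649 = 6.5947.

6.59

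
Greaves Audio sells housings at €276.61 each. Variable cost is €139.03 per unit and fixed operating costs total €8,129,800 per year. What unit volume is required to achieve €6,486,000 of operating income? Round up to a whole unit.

106,235 housings

Contribution margin per unit = €276.61 − €139.03 = €137.58.
Units = (FC + target) / CM = (€8,129,800 + €6,486,000) / €137.58 = 106,234.92, so 106,235 housings.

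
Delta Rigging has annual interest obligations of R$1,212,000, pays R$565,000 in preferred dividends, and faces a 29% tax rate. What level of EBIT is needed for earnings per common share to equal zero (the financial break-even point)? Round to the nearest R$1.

Grossing the preferred dividend up to pre-tax terms: R$565,000 / (1 − 0.29) = R$795,774.65.
Financial break-even EBIT = interest + D_p ÷ (1 − t) = R$1,212,000 + R$795,774.65 = R$2,007,774.65.

R$2,007,775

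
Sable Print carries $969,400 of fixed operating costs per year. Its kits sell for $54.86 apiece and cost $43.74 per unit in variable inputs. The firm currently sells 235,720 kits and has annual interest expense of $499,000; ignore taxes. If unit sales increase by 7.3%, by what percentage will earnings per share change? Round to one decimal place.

Total contribution margin = 235,720 × $11.12 = $2,621,206.40.
Operating income = contribution − fixed costs = $2,621,206.40 − $969,400 = $1,651,806.40.
After interest of $499,000.00, pre-tax earnings = $1,152,806.40.
Degree of combined leverage = contribution ÷ (EBIT − I) = $2,621,206.40 ÷ $1,152,806.40 = 2.2738.
%ΔEPS = DCL × %ΔSales = 2.2738 × +7.3% = +16.6%.

+16.6%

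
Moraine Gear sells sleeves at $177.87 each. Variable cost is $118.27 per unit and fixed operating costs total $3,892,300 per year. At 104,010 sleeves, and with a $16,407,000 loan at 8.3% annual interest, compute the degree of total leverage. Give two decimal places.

6.56

At 104,010 units, contribution = 104,010 × $59.60 = $6,198,996.00.
EBIT = $6,198,996.00 − $3,892,300 = $2,306,696.00. Interest = $1,361,781.00.
DOL = $6,198,996.00 ÷ $2,306,696.00 = 2.6874; DFL = $2,306,696.00 ÷ $944,915.00 = 2.4412.
DCL = DOL × DFL = 2.6874 × 2.4412 = 6.5605.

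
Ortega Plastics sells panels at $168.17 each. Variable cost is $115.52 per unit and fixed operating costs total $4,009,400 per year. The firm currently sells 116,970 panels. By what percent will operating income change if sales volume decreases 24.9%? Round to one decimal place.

At 116,970 units, contribution = 116,970 × $52.65 = $6,158,470.50.
EBIT = $6,158,470.50 − $4,009,400 = $2,149,070.50.
DOL = contribution ÷ EBIT = $6,158,470.50 ÷ $2,149,070.50 = 2.8656.
So EBIT moves 2.8656 × (-24.9%) = -71.4%.

-71.4%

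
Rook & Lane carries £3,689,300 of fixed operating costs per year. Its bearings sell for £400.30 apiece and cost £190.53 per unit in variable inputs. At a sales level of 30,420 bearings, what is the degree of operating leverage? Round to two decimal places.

At 30,420 units, contribution = 30,420 × £209.77 = £6,381,203.40.
Subtracting fixed costs: EBIT = £6,381,203.40 − £3,689,300 = £2,691,903.40.
DOL = contribution ÷ EBIT = £6,381,203.40 ÷ £2,691,903.40 = 2.3705.

2.37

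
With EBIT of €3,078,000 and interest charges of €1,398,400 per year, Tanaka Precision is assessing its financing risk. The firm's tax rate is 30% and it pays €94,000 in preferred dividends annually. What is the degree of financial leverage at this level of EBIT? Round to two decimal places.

1.99

Annual interest charges come to €1,398,400.00.
Pre-tax preferred-dividend burden = €94,000 ÷ (1 − 0.30) = €134,285.71.
DFL = EBIT ÷ [EBIT − I − D_p/(1−t)] = €3,078,000 ÷ [€3,078,000 − €1,398,400.00 − €134,285.71] = €3,078,000 ÷ €1,545,314.29 = 1.9918.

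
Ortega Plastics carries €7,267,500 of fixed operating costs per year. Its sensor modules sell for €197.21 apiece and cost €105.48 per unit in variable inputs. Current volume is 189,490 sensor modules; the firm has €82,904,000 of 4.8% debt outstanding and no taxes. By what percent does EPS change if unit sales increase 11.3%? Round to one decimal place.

+32.0%

Total contribution margin = 189,490 × €91.73 = €17,381,917.70.
Subtracting fixed costs: EBIT = €17,381,917.70 − €7,267,500 = €10,114,417.70.
After interest of €3,979,392.00, pre-tax earnings = €6,135,025.70.
Degree of combined leverage = contribution ÷ (EBIT − I) = €17,381,917.70 ÷ €6,135,025.70 = 2.8332.
%ΔEPS = DCL × %ΔSales = 2.8332 × +11.3% = +32.0%.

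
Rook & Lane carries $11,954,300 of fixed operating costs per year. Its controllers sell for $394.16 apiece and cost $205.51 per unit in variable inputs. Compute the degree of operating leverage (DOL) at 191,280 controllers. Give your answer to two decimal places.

1.50

Total contribution margin = 191,280 × $188.65 = $36,084,972.00.
EBIT = $36,084,972.00 − $11,954,300 = $24,130,672.00.
Degree of operating leverage = $36,084,972.00 / $24,130,672.00 = 1.4954.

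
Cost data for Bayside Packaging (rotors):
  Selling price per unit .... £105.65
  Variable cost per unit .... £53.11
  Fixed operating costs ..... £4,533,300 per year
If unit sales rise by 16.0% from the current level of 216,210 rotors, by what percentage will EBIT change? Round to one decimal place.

Contribution at this volume is 216,210 × £52.54 = £11,359,673.40.
Operating income = contribution − fixed costs = £11,359,673.40 − £4,533,300 = £6,826,373.40.
DOL = contribution ÷ EBIT = £11,359,673.40 ÷ £6,826,373.40 = 1.6641.
So EBIT moves 1.6641 × (+16.0%) = +26.6%.

+26.6%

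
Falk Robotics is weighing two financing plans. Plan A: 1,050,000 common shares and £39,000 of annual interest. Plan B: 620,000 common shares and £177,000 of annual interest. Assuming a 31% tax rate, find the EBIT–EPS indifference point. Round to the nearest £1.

Set EPS_A = EPS_B: (EBIT − £39,000)(1 − 0.31) ÷ 1,050,000 = (EBIT − £177,000)(1 − 0.31) ÷ 620,000.
The (1 − t) factor cancels: (EBIT − 39,000) × 620,000 = (EBIT − 177,000) × 1,050,000.
EBIT × (1,050,000 − 620,000) = 177,000 × 1,050,000 − 39,000 × 620,000 = 161,670,000,000, so EBIT = 161,670,000,000 ÷ 430,000 = 375,976.74.

£375,977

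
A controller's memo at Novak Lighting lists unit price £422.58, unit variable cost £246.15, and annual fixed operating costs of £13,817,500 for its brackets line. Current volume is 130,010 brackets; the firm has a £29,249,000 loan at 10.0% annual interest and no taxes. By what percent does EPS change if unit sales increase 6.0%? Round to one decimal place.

+22.2%

Contribution at this volume is 130,010 × £176.43 = £22,937,664.30.
Subtracting fixed costs: EBIT = £22,937,664.30 − £13,817,500 = £9,120,164.30.
Interest = £2,924,900.00, so EBIT − I = £6,195,264.30.
Degree of combined leverage = contribution ÷ (EBIT − I) = £22,937,664.30 ÷ £6,195,264.30 = 3.7025.
EPS therefore changes by 3.7025 × (+6.0%) = +22.2%.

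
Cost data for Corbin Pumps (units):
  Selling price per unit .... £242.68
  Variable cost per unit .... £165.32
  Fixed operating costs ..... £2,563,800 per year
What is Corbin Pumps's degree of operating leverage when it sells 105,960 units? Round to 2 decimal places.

1.46

At 105,960 units, contribution = 105,960 × £77.36 = £8,197,065.60.
EBIT = £8,197,065.60 − £2,563,800 = £5,633,265.60.
So DOL = total CM / EBIT = £8,197,065.60 / £5,633,265.60 = 1.4551.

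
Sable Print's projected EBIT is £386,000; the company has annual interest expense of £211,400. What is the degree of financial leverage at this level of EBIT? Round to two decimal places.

Interest = £211,400.00.
DFL = EBIT ÷ (EBIT − I) = £386,000 ÷ (£386,000 − £211,400.00) = £386,000 ÷ £174,600.00 = 2.2108.

2.21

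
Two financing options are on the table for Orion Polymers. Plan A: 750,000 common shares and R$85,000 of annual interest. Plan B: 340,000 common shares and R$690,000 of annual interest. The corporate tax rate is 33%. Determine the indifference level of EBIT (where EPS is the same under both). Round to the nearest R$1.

Set EPS_A = EPS_B: (EBIT − R$85,000)(1 − 0.33) ÷ 750,000 = (EBIT − R$690,000)(1 − 0.33) ÷ 340,000.
Cancelling (1 − t) and cross-multiplying: 340,000·(EBIT − 85,000) = 750,000·(EBIT − 690,000).
Solving, EBIT = (690,000·750,000 − 85,000·340,000) / (750,000 − 340,000) = 488,600,000,000 / 410,000 = 1,191,707.32.

R$1,191,707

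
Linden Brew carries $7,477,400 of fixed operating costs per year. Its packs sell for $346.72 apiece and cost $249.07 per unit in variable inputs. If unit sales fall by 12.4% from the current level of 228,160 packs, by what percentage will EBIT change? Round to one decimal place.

At 228,160 units, contribution = 228,160 × $97.65 = $22,279,824.00.
EBIT = $22,279,824.00 − $7,477,400 = $14,802,424.00.
So DOL = total CM / EBIT = $22,279,824.00 / $14,802,424.00 = 1.5051.
Operating income changes by 1.5051 × -12.4% = -18.7%.

-18.7%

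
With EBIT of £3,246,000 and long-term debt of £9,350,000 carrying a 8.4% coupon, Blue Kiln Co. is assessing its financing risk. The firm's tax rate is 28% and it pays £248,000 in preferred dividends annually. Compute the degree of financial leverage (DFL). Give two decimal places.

Interest = £785,400.00.
Pre-tax preferred-dividend burden = £248,000 ÷ (1 − 0.28) = £344,444.44.
DFL = EBIT ÷ [EBIT − I − D_p/(1−t)] = £3,246,000 ÷ [£3,246,000 − £785,400.00 − £344,444.44] = £3,246,000 ÷ £2,116,155.56 = 1.5339.

1.53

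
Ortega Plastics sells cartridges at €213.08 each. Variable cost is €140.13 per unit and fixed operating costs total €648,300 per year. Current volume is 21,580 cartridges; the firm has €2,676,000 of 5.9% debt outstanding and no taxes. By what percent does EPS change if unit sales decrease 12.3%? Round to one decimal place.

Total contribution margin = 21,580 × €72.95 = €1,574,261.00.
Subtracting fixed costs: EBIT = €1,574,261.00 − €648,300 = €925,961.00.
After interest of €157,884.00, pre-tax earnings = €768,077.00.
DCL = total CM / (EBIT − I) = €1,574,261.00 / €768,077.00 = 2.0496.
%ΔEPS = DCL × %ΔSales = 2.0496 × -12.3% = -25.2%.

-25.2%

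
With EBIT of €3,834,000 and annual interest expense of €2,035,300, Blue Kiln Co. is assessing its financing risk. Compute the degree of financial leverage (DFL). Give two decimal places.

2.13

Annual interest charges come to €2,035,300.00.
Degree of financial leverage = EBIT / (EBIT − interest) = €3,834,000 / €1,798,700.00 = 2.1315.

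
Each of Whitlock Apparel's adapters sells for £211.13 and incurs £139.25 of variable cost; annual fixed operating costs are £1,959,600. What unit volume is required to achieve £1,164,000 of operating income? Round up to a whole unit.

Each unit contributes £211.13 − £139.25 = £71.88.
Required volume = (fixed costs + target profit) ÷ CM = (£1,959,600 + £1,164,000) ÷ £71.88 = 43,455.76, so 43,456 adapters.

43,456 adapters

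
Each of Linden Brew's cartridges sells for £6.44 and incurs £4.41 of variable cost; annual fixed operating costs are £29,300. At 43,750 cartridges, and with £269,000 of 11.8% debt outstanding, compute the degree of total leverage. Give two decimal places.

3.20

Contribution at this volume is 43,750 × £2.03 = £88,812.50.
Subtracting fixed costs: EBIT = £88,812.50 − £29,300 = £59,512.50. Interest = £31,742.00.
DOL = £88,812.50 ÷ £59,512.50 = 1.4923; DFL = £59,512.50 ÷ £27,770.50 = 2.1430.
Combined leverage = 1.4923 × 2.1430 = 3.1980.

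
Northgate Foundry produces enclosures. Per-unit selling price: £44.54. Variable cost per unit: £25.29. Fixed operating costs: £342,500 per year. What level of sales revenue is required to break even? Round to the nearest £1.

CM per unit = £44.54 − £25.29 = £19.25; CM ratio = £19.25 / £44.54 = 0.4322.
Break-even revenue = fixed costs × price ÷ CM = £342,500 × £44.54 ÷ £19.25 = £792,465.

£792,465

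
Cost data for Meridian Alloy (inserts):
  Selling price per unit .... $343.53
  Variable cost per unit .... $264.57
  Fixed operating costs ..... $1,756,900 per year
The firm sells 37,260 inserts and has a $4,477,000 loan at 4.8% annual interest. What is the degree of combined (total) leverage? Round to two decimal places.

3.03

Total contribution margin = 37,260 × $78.96 = $2,942,049.60.
EBIT = $2,942,049.60 − $1,756,900 = $1,185,149.60. Interest = $214,896.00, so EBIT − I = $970,253.60.
DCL = contribution ÷ (EBIT − I) = $2,942,049.60 ÷ $970,253.60 = 3.0322.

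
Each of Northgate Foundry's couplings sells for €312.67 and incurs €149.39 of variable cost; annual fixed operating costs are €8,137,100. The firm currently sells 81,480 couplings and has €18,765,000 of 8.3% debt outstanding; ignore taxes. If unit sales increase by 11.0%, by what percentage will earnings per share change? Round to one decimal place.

+40.5%

Contribution at this volume is 81,480 × €163.28 = €13,304,054.40.
Subtracting fixed costs: EBIT = €13,304,054.40 − €8,137,100 = €5,166,954.40.
Interest = €1,557,495.00, so EBIT − I = €3,609,459.40.
DCL = total CM / (EBIT − I) = €13,304,054.40 / €3,609,459.40 = 3.6859.
EPS therefore changes by 3.6859 × (+11.0%) = +40.5%.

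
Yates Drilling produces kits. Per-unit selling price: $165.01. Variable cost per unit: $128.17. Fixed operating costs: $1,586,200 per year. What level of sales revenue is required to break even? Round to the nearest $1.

Contribution margin per unit = $165.01 − $128.17 = $36.84, a CM ratio of $36.84 ÷ $165.01 = 0.2233.
Break-even revenue = fixed costs × price ÷ CM = $1,586,200 × $165.01 ÷ $36.84 = $7,104,747.

$7,104,747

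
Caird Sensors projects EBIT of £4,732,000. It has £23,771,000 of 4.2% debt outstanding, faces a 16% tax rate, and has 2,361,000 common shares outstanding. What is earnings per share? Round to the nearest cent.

Interest = £998,382.00, so EBT = £4,732,000 − £998,382.00 = £3,733,618.00.
After tax at 16%: net income = £3,733,618.00 × 0.84 = £3,136,239.12.
Per share: £3,136,239.12 / 2,361,000 shares = £1.33.

£1.33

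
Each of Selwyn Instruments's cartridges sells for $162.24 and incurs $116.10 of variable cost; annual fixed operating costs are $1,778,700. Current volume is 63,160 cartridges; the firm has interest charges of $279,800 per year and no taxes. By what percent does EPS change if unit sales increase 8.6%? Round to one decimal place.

+29.3%

Contribution at this volume is 63,160 × $46.14 = $2,914,202.40.
EBIT = $2,914,202.40 − $1,778,700 = $1,135,502.40.
After interest of $279,800.00, pre-tax earnings = $855,702.40.
DCL = total CM / (EBIT − I) = $2,914,202.40 / $855,702.40 = 3.4056.
%ΔEPS = DCL × %ΔSales = 3.4056 × +8.6% = +29.3%.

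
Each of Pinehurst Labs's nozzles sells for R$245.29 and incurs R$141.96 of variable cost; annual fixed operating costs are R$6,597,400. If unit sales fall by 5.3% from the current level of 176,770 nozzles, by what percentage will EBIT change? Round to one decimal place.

At 176,770 units, contribution = 176,770 × R$103.33 = R$18,265,644.10.
Subtracting fixed costs: EBIT = R$18,265,644.10 − R$6,597,400 = R$11,668,244.10.
So DOL = total CM / EBIT = R$18,265,644.10 / R$11,668,244.10 = 1.5654.
So EBIT moves 1.5654 × (-5.3%) = -8.3%.

-8.3%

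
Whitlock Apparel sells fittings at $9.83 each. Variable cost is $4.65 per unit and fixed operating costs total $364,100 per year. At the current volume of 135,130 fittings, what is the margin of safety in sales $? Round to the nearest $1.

$637,381

Unit CM = price − variable cost = $9.83 − $4.65 = $5.18. Break-even units = $364,100 ÷ $5.18 = 70,289.58; break-even revenue = 70,289.58 × $9.83 = $690,946.53.
Current sales = 135,130 × $9.83 = $1,328,327.90.
Margin of safety = $1,328,327.90 − $690,946.53 = $637,381.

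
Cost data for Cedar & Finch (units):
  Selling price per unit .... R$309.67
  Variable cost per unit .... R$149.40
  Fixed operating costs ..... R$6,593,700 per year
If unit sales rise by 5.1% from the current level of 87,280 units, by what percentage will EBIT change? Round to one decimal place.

Total contribution margin = 87,280 × R$160.27 = R$13,988,365.60.
EBIT = R$13,988,365.60 − R$6,593,700 = R$7,394,665.60.
Degree of operating leverage = R$13,988,365.60 / R$7,394,665.60 = 1.8917.
So EBIT moves 1.8917 × (+5.1%) = +9.6%.

+9.6%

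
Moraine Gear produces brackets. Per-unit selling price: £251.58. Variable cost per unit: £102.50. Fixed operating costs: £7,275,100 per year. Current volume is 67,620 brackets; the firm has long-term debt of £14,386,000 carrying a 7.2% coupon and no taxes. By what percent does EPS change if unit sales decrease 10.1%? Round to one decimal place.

At 67,620 units, contribution = 67,620 × £149.08 = £10,080,789.60.
Operating income = contribution − fixed costs = £10,080,789.60 − £7,275,100 = £2,805,689.60.
Interest = £1,035,792.00, so EBIT − I = £1,769,897.60.
Degree of combined leverage = contribution ÷ (EBIT − I) = £10,080,789.60 ÷ £1,769,897.60 = 5.6957.
EPS therefore changes by 5.6957 × (-10.1%) = -57.5%.

-57.5%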